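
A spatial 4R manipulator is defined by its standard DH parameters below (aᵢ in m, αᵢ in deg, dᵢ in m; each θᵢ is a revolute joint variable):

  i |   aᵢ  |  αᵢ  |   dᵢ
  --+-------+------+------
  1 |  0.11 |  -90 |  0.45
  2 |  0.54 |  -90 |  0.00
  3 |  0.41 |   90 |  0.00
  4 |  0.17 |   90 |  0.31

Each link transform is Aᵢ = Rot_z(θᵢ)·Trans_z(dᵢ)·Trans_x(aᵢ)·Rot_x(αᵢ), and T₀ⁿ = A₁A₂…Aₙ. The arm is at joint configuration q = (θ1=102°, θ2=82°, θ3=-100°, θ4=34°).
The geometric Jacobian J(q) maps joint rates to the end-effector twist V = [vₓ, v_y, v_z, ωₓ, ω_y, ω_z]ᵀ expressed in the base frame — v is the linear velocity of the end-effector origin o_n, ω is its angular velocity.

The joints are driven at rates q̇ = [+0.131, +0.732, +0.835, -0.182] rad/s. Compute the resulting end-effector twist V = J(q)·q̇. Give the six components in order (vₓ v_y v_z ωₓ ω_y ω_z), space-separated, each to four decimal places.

-0.3294 -0.1648 -0.3428 -0.5802 -0.9432 -0.1627

o_n = [-0.4854, -0.0672, 0.2991]
J₁: ẑ×o_n = [0.0672, -0.4854, 0.0000], ω = ẑ
J2: z=[-0.9781, -0.2079, 0.0000] o=[-0.0229, 0.1076, 0.4500] → [0.0314, -0.1476, 0.0748, -0.9781, -0.2079, 0.0000]
J3: z=[0.2059, -0.9686, -0.1392] o=[-0.0385, 0.1811, -0.0847] → [-0.4063, -0.0168, -0.4840, 0.2059, -0.9686, -0.1392]
J4: z=[0.1983, -0.0980, 0.9752] o=[-0.4314, 0.0875, -0.0142] → [0.1201, -0.1148, -0.0360, 0.1983, -0.0980, 0.9752]
V = J·q̇ = [-0.3294, -0.1648, -0.3428, -0.5802, -0.9432, -0.1627]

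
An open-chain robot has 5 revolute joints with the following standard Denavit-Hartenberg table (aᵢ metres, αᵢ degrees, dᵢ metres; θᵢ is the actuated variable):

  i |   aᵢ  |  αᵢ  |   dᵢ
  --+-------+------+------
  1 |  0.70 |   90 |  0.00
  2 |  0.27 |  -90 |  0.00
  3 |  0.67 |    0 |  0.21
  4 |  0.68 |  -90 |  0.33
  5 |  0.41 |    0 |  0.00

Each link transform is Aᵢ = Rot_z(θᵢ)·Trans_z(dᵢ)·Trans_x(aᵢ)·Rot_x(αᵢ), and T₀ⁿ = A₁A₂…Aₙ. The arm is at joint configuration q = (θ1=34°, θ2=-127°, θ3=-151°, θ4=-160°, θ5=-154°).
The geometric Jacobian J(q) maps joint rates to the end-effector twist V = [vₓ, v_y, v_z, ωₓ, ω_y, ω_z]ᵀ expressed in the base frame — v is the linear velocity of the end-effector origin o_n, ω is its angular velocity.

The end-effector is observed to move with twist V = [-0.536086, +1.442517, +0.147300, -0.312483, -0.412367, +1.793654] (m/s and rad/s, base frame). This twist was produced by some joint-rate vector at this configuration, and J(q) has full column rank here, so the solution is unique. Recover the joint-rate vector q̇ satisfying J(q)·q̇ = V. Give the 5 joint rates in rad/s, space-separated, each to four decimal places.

o_n = [1.1627, 0.6760, -0.3440]
J₁: ẑ×o_n = [-0.6760, 1.1627, 0.0000], ω = ẑ
J2: z=[0.5592, -0.8290, 0.0000] o=[0.5803, 0.3914, 0.0000] → [0.2852, 0.1924, 0.6420, 0.5592, -0.8290, 0.0000]
J3: z=[0.6621, 0.4466, -0.6018] o=[0.4456, 0.3006, -0.2156] → [0.1686, -0.3466, -0.0717, 0.6621, 0.4466, -0.6018]
J4: z=[0.6621, 0.4466, -0.6018] o=[1.0587, 0.3223, 0.1260] → [0.0030, 0.2485, 0.1877, 0.6621, 0.4466, -0.6018]
J5: z=[0.0097, 0.7979, 0.6027] o=[0.7676, 0.7450, -0.4289] → [0.1093, 0.2373, -0.3159, 0.0097, 0.7979, 0.6027]
q̇ = J⁺·V = [0.9380, 0.5050, -0.6010, -0.3050, 0.5150]

0.9380 0.5050 -0.6010 -0.3050 0.5150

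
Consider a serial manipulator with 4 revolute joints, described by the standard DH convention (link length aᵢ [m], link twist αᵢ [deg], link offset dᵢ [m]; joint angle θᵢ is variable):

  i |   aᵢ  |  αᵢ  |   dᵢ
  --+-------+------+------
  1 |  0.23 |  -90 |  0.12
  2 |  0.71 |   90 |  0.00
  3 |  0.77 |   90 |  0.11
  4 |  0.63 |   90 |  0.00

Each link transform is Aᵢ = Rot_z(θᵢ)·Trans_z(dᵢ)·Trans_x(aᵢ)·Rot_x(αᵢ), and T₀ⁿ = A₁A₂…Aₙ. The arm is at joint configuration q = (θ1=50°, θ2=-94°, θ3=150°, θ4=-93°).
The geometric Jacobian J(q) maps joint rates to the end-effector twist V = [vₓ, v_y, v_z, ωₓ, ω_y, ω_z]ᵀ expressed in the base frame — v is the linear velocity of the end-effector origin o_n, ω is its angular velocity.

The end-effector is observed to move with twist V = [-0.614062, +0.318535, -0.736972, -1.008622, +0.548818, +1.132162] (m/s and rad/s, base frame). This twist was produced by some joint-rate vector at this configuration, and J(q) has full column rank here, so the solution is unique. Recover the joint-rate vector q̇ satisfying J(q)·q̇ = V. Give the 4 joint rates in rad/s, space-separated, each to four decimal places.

o_n = [0.1952, 0.8059, 0.2278]
J₁: ẑ×o_n = [-0.8059, 0.1952, 0.0000], ω = ẑ
J2: z=[-0.7660, 0.6428, 0.0000] o=[0.1478, 0.1762, 0.1200] → [0.0693, 0.0825, -0.5129, -0.7660, 0.6428, 0.0000]
J3: z=[-0.6412, -0.7642, -0.0698] o=[0.1160, 0.1383, 0.8283] → [0.5055, -0.3906, -0.3676, -0.6412, -0.7642, -0.0698]
J4: z=[-0.6858, 0.5300, 0.4988] o=[-0.2196, 0.3373, 0.1554] → [-0.1954, 0.2565, -0.5412, -0.6858, 0.5300, 0.4988]
q̇ = J⁺·V = [0.6970, 0.3460, 0.1970, 0.9000]

0.6970 0.3460 0.1970 0.9000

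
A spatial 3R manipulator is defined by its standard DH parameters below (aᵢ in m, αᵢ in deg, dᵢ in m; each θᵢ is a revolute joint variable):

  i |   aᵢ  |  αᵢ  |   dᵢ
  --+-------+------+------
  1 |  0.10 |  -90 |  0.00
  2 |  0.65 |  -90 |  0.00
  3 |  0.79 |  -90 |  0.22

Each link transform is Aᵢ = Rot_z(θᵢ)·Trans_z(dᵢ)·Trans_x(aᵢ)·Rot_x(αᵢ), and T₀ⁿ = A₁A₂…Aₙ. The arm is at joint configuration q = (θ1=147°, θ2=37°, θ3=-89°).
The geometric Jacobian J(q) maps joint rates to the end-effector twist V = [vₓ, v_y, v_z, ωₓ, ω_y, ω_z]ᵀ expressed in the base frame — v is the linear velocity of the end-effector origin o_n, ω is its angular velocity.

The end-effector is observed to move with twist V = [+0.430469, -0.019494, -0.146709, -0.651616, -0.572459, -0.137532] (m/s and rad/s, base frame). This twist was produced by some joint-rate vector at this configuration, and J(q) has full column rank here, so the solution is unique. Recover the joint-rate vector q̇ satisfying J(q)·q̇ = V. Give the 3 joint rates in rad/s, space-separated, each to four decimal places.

o_n = [-0.8476, -0.3914, -0.5752]
J₁: ẑ×o_n = [0.3914, -0.8476, 0.0000], ω = ẑ
J2: z=[-0.5446, -0.8387, 0.0000] o=[-0.0839, 0.0545, 0.0000] → [0.4824, -0.3133, -0.3977, -0.5446, -0.8387, 0.0000]
J3: z=[0.5047, -0.3278, -0.7986] o=[-0.5192, 0.3372, -0.3912] → [-0.5215, 0.3551, -0.4754, 0.5047, -0.3278, -0.7986]
q̇ = J⁺·V = [-0.4490, 0.8350, -0.3900]

-0.4490 0.8350 -0.3900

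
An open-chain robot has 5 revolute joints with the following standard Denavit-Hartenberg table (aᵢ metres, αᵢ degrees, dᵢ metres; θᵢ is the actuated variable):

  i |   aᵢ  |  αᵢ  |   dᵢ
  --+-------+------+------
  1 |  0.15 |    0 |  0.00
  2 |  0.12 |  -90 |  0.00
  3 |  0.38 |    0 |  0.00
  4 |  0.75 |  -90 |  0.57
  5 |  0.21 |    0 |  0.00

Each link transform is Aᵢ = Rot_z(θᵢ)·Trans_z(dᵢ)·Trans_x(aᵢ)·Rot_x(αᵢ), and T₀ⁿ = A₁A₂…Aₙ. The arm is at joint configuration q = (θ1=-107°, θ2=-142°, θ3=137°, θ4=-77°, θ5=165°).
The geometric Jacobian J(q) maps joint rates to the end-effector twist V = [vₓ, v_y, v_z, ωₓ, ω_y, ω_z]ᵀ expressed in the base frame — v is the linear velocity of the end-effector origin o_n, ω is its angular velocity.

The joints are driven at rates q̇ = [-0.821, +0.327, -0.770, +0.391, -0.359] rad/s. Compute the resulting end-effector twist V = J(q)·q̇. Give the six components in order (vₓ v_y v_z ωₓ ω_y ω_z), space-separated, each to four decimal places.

-0.2271 0.6835 -0.1272 0.2424 0.4261 -0.3145

o_n = [-0.5667, -0.2203, -0.7330]
J₁: ẑ×o_n = [0.2203, -0.5667, 0.0000], ω = ẑ
J2: z=[0.0000, 0.0000, 1.0000] o=[-0.0439, -0.1434, 0.0000] → [0.0768, -0.5228, 0.0000, 0.0000, 0.0000, 1.0000]
J3: z=[-0.9336, -0.3584, 0.0000] o=[-0.0869, -0.0314, 0.0000] → [0.2627, -0.6843, 0.0043, -0.9336, -0.3584, 0.0000]
J4: z=[-0.9336, -0.3584, 0.0000] o=[0.0127, -0.2909, -0.2592] → [0.1698, -0.4424, -0.2736, -0.9336, -0.3584, 0.0000]
J5: z=[0.3104, -0.8085, -0.5000] o=[-0.6538, -0.1450, -0.9087] → [-0.1796, -0.0981, 0.0471, 0.3104, -0.8085, -0.5000]
V = J·q̇ = [-0.2271, 0.6835, -0.1272, 0.2424, 0.4261, -0.3145]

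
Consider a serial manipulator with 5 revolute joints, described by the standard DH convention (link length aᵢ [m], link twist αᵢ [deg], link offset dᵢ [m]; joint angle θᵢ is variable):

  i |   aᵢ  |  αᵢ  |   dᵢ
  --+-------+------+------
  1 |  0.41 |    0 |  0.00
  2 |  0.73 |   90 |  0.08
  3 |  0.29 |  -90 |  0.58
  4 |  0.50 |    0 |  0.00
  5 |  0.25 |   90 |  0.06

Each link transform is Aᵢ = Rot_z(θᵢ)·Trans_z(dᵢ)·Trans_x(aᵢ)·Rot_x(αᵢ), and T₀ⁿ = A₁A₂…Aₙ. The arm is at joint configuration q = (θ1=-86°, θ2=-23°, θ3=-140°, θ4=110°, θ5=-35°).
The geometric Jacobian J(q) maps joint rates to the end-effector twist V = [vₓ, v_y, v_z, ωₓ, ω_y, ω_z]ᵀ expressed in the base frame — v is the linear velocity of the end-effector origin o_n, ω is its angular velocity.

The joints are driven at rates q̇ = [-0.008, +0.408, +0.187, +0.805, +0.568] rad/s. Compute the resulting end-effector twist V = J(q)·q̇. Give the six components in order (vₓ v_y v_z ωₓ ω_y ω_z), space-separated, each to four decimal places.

o_n = [-0.0516, -1.0454, -0.0840]
J₁: ẑ×o_n = [1.0454, -0.0516, 0.0000], ω = ẑ
J2: z=[0.0000, 0.0000, 1.0000] o=[0.0286, -0.4090, 0.0000] → [0.6364, -0.0802, 0.0000, 0.0000, 0.0000, 1.0000]
J3: z=[-0.9455, 0.3256, 0.0000] o=[-0.2091, -1.0992, 0.0800] → [-0.0534, -0.1551, -0.1022, -0.9455, 0.3256, 0.0000]
J4: z=[-0.2093, -0.6078, -0.7660] o=[-0.6851, -0.7004, -0.1064] → [-0.2779, -0.4806, 0.4572, -0.2093, -0.6078, -0.7660]
J5: z=[-0.2093, -0.6078, -0.7660] o=[-0.2835, -0.9772, 0.0035] → [0.0010, -0.1960, 0.1552, -0.2093, -0.6078, -0.7660]
V = J·q̇ = [0.0181, -0.5595, 0.4371, -0.4641, -0.7736, -0.6518]

0.0181 -0.5595 0.4371 -0.4641 -0.7736 -0.6518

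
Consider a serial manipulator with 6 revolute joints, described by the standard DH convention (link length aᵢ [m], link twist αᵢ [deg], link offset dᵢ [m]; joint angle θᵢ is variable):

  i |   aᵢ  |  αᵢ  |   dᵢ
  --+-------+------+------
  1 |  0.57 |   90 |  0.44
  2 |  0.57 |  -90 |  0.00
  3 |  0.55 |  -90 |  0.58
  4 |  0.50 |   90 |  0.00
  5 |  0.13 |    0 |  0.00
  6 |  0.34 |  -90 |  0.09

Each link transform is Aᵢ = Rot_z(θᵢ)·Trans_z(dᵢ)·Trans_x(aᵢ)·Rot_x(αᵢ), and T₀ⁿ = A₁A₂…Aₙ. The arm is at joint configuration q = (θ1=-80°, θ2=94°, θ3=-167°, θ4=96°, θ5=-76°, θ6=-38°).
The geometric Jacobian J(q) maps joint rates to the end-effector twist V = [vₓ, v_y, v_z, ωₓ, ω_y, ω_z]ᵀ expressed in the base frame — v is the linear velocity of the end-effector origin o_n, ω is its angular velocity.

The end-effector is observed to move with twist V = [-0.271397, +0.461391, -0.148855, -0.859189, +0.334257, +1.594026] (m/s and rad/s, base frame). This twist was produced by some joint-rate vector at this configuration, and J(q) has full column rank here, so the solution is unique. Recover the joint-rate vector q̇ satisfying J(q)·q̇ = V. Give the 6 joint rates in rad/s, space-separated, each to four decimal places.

0.2870 0.7920 0.2490 0.2970 -0.9960 -0.3150

o_n = [0.3557, -0.3420, 0.3164]
J₁: ẑ×o_n = [0.3420, 0.3557, -0.0000], ω = ẑ
J2: z=[-0.9848, -0.1736, 0.0000] o=[0.0990, -0.5613, 0.4400] → [0.0215, -0.1217, -0.1714, -0.9848, -0.1736, 0.0000]
J3: z=[-0.1732, 0.9824, -0.0698] o=[0.0921, -0.5222, 1.0086] → [-0.6674, -0.1383, -0.2902, -0.1732, 0.9824, -0.0698]
J4: z=[-0.9623, -0.1537, 0.2244] o=[-0.1237, -0.0107, 0.4336] → [0.0924, -0.0051, 0.3926, -0.9623, -0.1537, 0.2244]
J5: z=[-0.1905, -0.2081, -0.9594] o=[-0.0266, -0.4937, 0.5190] → [0.1876, -0.4054, 0.0507, -0.1905, -0.2081, -0.9594]
J6: z=[-0.1905, -0.2081, -0.9594] o=[0.1008, -0.5046, 0.4961] → [0.1934, -0.2788, 0.0221, -0.1905, -0.2081, -0.9594]
q̇ = J⁺·V = [0.2870, 0.7920, 0.2490, 0.2970, -0.9960, -0.3150]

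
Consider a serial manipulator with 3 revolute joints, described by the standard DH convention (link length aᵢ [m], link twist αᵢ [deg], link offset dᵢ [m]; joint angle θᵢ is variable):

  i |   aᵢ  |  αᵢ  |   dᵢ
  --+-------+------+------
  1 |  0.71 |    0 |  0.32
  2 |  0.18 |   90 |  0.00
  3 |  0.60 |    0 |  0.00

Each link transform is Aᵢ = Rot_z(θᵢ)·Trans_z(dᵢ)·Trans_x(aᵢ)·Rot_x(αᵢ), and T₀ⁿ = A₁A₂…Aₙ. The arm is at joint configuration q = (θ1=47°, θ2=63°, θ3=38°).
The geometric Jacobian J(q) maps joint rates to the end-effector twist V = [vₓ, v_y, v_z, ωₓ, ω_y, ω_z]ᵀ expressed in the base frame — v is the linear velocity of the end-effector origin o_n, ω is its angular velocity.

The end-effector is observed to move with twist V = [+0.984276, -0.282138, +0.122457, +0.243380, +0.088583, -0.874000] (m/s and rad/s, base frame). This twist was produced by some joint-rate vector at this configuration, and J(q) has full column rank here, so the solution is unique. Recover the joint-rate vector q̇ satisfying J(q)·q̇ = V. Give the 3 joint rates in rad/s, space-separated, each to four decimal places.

o_n = [0.2609, 1.1327, 0.6894]
J₁: ẑ×o_n = [-1.1327, 0.2609, 0.0000], ω = ẑ
J2: z=[0.0000, 0.0000, 1.0000] o=[0.4842, 0.5193, 0.3200] → [-0.6134, -0.2233, 0.0000, 0.0000, 0.0000, 1.0000]
J3: z=[0.9397, 0.3420, 0.0000] o=[0.4227, 0.6884, 0.3200] → [0.1263, -0.3471, 0.4728, 0.9397, 0.3420, 0.0000]
q̇ = J⁺·V = [-0.8000, -0.0740, 0.2590]

-0.8000 -0.0740 0.2590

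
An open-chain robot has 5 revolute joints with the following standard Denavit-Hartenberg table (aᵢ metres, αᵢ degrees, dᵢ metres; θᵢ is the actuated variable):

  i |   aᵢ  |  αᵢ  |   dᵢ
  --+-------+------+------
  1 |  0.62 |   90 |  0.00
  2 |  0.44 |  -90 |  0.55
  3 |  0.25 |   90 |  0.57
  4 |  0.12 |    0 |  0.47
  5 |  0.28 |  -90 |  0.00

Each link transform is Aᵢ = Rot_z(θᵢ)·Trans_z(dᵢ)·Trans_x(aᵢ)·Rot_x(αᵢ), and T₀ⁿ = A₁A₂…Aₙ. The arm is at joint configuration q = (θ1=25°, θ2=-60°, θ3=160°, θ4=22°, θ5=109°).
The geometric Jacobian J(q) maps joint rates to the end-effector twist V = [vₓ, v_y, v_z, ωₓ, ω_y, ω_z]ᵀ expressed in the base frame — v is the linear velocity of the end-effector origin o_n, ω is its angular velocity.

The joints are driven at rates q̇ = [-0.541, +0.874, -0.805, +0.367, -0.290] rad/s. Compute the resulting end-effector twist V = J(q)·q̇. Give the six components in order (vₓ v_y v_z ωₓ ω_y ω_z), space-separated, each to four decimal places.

0.5228 -0.6899 0.4515 -0.2811 -1.0156 -0.9663

o_n = [1.4272, 0.6130, 0.0374]
J₁: ẑ×o_n = [-0.6130, 1.4272, 0.0000], ω = ẑ
J2: z=[0.4226, -0.9063, 0.0000] o=[0.5619, 0.2620, 0.0000] → [-0.0339, -0.0158, 0.9325, 0.4226, -0.9063, 0.0000]
J3: z=[0.7849, 0.3660, 0.5000] o=[0.9937, -0.1435, -0.3811] → [-0.2251, -0.1117, 0.4351, 0.7849, 0.3660, 0.5000]
J4: z=[-0.2421, 0.9239, -0.2962] o=[1.2985, 0.0930, 0.1074] → [0.0893, -0.0551, -0.2448, -0.2421, 0.9239, -0.2962]
J5: z=[-0.2421, 0.9239, -0.2962] o=[1.1565, 0.5561, 0.0812] → [-0.0237, -0.0908, -0.2638, -0.2421, 0.9239, -0.2962]
V = J·q̇ = [0.5228, -0.6899, 0.4515, -0.2811, -1.0156, -0.9663]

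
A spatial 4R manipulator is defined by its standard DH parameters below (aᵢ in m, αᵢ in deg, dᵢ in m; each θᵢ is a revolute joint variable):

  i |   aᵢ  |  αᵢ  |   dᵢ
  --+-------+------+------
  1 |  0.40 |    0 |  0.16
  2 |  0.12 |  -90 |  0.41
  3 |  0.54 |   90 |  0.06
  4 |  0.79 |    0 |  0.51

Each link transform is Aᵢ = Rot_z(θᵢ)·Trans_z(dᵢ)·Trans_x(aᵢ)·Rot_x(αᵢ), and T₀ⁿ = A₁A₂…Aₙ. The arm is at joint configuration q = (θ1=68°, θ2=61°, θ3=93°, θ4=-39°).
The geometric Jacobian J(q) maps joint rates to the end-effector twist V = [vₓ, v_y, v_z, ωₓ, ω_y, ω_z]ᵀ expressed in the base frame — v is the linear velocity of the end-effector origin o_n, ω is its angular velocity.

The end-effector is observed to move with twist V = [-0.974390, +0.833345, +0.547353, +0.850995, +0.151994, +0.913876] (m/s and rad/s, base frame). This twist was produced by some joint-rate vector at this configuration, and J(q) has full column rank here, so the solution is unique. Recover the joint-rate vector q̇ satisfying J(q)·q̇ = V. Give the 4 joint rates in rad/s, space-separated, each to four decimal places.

o_n = [0.1316, 1.0881, -0.6091]
J₁: ẑ×o_n = [-1.0881, 0.1316, 0.0000], ω = ẑ
J2: z=[0.0000, 0.0000, 1.0000] o=[0.1498, 0.3709, 0.1600] → [-0.7172, -0.0183, 0.0000, 0.0000, 0.0000, 1.0000]
J3: z=[-0.7771, -0.6293, 0.0000] o=[0.0743, 0.4641, 0.5700] → [0.7420, -0.9163, -0.4489, -0.7771, -0.6293, 0.0000]
J4: z=[-0.6285, 0.7761, -0.0523] o=[0.0455, 0.4044, 0.0307] → [-0.4608, -0.4066, -0.4965, -0.6285, 0.7761, -0.0523]
q̇ = J⁺·V = [-0.0930, 0.9850, -0.7570, -0.4180]

-0.0930 0.9850 -0.7570 -0.4180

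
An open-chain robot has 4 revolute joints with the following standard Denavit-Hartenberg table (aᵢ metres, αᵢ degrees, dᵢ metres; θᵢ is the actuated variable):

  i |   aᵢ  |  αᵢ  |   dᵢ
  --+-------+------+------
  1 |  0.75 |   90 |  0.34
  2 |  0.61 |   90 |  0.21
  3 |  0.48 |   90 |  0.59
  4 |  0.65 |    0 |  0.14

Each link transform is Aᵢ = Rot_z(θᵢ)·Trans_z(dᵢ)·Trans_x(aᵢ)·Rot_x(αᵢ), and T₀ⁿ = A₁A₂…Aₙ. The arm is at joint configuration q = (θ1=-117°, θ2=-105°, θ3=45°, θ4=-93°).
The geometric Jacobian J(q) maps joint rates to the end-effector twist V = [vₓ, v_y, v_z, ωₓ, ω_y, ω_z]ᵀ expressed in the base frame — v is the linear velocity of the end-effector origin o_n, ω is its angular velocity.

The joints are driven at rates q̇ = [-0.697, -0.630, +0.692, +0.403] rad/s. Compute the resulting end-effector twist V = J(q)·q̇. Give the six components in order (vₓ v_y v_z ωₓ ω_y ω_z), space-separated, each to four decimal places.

-0.3365 1.2108 0.0935 1.1522 0.2459 -0.7932

o_n = [-0.6259, -0.2893, -0.6647]
J₁: ẑ×o_n = [0.2893, -0.6259, 0.0000], ω = ẑ
J2: z=[-0.8910, 0.4540, 0.0000] o=[-0.3405, -0.6683, 0.3400] → [-0.4561, -0.8952, -0.2080, -0.8910, 0.4540, 0.0000]
J3: z=[0.4385, 0.8606, 0.2588] o=[-0.4559, -0.4322, -0.2492] → [-0.3946, 0.1382, 0.2090, 0.4385, 0.8606, 0.2588]
J4: z=[0.7131, -0.1580, -0.6830] o=[-0.4597, 0.3079, -0.4244] → [-0.3699, 0.2849, -0.4522, 0.7131, -0.1580, -0.6830]
V = J·q̇ = [-0.3365, 1.2108, 0.0935, 1.1522, 0.2459, -0.7932]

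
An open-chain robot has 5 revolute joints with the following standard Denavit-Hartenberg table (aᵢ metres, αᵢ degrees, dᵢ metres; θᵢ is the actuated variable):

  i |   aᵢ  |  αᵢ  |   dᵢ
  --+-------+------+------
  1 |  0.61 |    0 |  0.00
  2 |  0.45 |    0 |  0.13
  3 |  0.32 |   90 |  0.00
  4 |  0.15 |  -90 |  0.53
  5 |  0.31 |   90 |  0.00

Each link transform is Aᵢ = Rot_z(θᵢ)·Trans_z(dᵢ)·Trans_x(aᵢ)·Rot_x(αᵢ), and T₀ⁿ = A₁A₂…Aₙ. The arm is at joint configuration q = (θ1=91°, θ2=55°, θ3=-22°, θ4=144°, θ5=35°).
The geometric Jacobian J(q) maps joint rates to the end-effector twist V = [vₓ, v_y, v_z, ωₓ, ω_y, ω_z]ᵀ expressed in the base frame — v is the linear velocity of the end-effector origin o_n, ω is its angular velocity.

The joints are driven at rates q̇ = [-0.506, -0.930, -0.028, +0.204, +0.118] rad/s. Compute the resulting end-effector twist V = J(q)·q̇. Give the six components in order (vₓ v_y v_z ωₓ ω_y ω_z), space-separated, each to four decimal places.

0.9428 0.0653 -0.0790 0.2079 0.0566 -1.5595

o_n = [-0.0879, 1.0529, 0.3674]
J₁: ẑ×o_n = [-1.0529, -0.0879, 0.0000], ω = ẑ
J2: z=[0.0000, 0.0000, 1.0000] o=[-0.0106, 0.6099, 0.0000] → [-0.4429, -0.0773, 0.0000, 0.0000, 0.0000, 1.0000]
J3: z=[0.0000, 0.0000, 1.0000] o=[-0.3837, 0.8615, 0.1300] → [-0.1913, 0.2958, 0.0000, 0.0000, 0.0000, 1.0000]
J4: z=[0.8290, 0.5592, 0.0000] o=[-0.5627, 1.1268, 0.1300] → [0.1328, -0.1968, -0.3268, 0.8290, 0.5592, 0.0000]
J5: z=[0.3287, -0.4873, -0.8090] o=[-0.0554, 1.3226, 0.2182] → [-0.2910, -0.0227, -0.1045, 0.3287, -0.4873, -0.8090]
V = J·q̇ = [0.9428, 0.0653, -0.0790, 0.2079, 0.0566, -1.5595]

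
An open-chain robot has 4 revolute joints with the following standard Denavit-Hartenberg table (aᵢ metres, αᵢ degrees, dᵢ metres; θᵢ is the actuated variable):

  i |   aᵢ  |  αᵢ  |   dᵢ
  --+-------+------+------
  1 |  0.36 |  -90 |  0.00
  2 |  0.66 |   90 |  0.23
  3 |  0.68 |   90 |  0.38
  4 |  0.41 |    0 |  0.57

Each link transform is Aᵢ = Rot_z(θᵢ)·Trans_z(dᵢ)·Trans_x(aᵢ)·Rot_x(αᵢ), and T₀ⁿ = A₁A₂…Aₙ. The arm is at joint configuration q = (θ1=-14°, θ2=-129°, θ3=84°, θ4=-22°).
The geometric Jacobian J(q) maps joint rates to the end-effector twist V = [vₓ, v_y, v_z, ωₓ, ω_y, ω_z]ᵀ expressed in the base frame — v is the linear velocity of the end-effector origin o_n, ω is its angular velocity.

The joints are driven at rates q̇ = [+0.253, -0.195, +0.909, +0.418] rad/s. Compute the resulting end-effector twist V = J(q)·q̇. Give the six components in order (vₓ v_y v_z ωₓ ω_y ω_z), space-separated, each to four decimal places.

o_n = [-0.3420, 1.3475, 0.8971]
J₁: ẑ×o_n = [-1.3475, -0.3420, 0.0000], ω = ẑ
J2: z=[0.2419, 0.9703, 0.0000] o=[0.3493, -0.0871, 0.0000] → [0.8704, -0.2170, 1.0178, 0.2419, 0.9703, 0.0000]
J3: z=[-0.7541, 0.1880, -0.6293] o=[0.0019, 0.2366, 0.5129] → [0.7714, 0.5061, -0.7731, -0.7541, 0.1880, -0.6293]
J4: z=[-0.6326, 0.0500, 0.7729] o=[-0.1644, 0.9750, 0.3290] → [-0.2595, 0.2221, -0.2268, -0.6326, 0.0500, 0.7729]
V = J·q̇ = [0.0820, 0.5087, -0.9960, -0.9970, 0.0026, 0.0040]

0.0820 0.5087 -0.9960 -0.9970 0.0026 0.0040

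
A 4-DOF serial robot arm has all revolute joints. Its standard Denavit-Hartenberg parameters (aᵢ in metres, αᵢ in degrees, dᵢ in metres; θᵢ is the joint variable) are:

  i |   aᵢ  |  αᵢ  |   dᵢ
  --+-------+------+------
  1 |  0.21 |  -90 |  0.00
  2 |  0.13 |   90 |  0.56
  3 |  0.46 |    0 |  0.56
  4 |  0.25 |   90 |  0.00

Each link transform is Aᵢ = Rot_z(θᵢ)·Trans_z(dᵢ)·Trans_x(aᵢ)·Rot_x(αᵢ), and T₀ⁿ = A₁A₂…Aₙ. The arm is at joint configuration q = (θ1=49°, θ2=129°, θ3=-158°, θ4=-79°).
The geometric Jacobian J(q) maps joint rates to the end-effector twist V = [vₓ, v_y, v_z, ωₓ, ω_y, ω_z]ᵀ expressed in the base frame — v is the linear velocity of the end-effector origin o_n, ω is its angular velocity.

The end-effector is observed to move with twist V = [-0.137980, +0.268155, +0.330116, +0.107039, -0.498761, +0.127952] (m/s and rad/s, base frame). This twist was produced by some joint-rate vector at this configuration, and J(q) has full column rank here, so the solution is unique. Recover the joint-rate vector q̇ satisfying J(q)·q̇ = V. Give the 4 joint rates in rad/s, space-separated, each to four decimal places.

-0.1200 -0.4080 -0.7890 0.3950

o_n = [0.1511, 1.0843, -0.0162]
J₁: ẑ×o_n = [-1.0843, 0.1511, 0.0000], ω = ẑ
J2: z=[-0.7547, 0.6561, 0.0000] o=[0.1378, 0.1585, 0.0000] → [-0.0106, -0.0122, -0.7075, -0.7547, 0.6561, 0.0000]
J3: z=[0.5099, 0.5865, -0.6293] o=[-0.3385, 0.4641, -0.1010] → [0.4401, -0.3514, 0.0290, 0.5099, 0.5865, -0.6293]
J4: z=[0.5099, 0.5865, -0.6293] o=[0.2531, 0.8821, -0.1220] → [0.1893, 0.0103, 0.1629, 0.5099, 0.5865, -0.6293]
q̇ = J⁺·V = [-0.1200, -0.4080, -0.7890, 0.3950]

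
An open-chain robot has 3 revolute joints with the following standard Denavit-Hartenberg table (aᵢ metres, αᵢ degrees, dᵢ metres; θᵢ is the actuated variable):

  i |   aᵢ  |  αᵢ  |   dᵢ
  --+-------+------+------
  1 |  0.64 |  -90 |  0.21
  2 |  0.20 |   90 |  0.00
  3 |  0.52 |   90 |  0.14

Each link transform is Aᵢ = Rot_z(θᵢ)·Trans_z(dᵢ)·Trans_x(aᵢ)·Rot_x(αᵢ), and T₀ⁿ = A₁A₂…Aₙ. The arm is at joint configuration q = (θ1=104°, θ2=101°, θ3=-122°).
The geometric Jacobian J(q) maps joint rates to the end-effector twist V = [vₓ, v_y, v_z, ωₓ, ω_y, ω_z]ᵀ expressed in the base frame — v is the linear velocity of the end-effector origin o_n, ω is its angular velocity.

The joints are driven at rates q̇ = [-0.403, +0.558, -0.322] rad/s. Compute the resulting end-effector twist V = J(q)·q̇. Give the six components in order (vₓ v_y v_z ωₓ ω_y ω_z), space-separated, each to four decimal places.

0.2536 -0.0647 0.0547 -0.4650 -0.4417 -0.3416

o_n = [0.2363, 0.8750, 0.2575]
J₁: ẑ×o_n = [-0.8750, 0.2363, 0.0000], ω = ẑ
J2: z=[-0.9703, -0.2419, 0.0000] o=[-0.1548, 0.6210, 0.2100] → [-0.0115, 0.0460, -0.1518, -0.9703, -0.2419, 0.0000]
J3: z=[-0.2375, 0.9525, -0.1908] o=[-0.1456, 0.5840, 0.0137] → [0.2877, -0.0150, -0.4329, -0.2375, 0.9525, -0.1908]
V = J·q̇ = [0.2536, -0.0647, 0.0547, -0.4650, -0.4417, -0.3416]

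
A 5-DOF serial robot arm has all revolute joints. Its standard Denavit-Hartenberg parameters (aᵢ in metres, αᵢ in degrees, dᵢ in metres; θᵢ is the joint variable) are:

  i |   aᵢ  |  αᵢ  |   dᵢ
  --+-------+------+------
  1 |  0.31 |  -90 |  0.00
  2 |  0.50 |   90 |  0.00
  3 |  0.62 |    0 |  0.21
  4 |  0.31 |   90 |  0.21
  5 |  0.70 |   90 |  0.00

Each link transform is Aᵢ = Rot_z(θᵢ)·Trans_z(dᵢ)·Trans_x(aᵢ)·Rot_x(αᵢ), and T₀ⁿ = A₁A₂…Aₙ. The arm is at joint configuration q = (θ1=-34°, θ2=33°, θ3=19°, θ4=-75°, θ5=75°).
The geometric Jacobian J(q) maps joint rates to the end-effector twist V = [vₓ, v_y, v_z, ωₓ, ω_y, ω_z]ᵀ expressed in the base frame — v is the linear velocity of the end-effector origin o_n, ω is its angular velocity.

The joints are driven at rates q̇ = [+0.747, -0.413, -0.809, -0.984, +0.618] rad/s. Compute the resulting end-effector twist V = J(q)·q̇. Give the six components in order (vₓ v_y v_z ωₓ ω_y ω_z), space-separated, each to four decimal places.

o_n = [1.5833, -1.3157, 0.1781]
J₁: ẑ×o_n = [1.3157, 1.5833, -0.0000], ω = ẑ
J2: z=[0.5592, 0.8290, 0.0000] o=[0.2570, -0.1733, 0.0000] → [0.1477, -0.0996, -1.7383, 0.5592, 0.8290, 0.0000]
J3: z=[0.4515, -0.3046, 0.8387] o=[0.6046, -0.4078, -0.2723] → [0.6242, 0.6174, -0.1118, 0.4515, -0.3046, 0.8387]
J4: z=[0.4515, -0.3046, 0.8387] o=[1.2199, -0.5794, -0.4155] → [0.4367, 0.0367, -0.2218, 0.4515, -0.3046, 0.8387]
J5: z=[-0.8891, -0.0748, 0.4515] o=[1.2916, -0.9377, -0.3338] → [0.1324, 0.5869, 0.3579, -0.8891, -0.0748, 0.4515]
V = J·q̇ = [0.0689, 1.0509, 1.2478, -1.5900, 0.1575, -0.4777]

0.0689 1.0509 1.2478 -1.5900 0.1575 -0.4777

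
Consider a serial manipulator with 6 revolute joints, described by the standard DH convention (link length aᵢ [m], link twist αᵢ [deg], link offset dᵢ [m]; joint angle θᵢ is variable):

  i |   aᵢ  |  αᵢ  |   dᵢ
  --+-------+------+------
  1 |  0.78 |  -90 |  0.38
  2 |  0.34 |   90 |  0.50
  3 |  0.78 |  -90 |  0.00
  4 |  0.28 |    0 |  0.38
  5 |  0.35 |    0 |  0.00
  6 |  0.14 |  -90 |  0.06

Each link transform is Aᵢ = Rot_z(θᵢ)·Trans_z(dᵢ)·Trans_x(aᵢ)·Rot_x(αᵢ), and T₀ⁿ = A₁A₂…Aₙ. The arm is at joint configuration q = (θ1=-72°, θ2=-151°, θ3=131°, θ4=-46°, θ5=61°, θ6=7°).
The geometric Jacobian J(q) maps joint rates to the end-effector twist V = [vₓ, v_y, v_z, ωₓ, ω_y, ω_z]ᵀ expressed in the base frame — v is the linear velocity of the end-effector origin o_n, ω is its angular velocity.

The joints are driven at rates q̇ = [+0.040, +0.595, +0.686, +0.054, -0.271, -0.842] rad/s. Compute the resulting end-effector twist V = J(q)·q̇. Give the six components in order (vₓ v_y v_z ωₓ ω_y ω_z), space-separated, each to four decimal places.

o_n = [1.7222, -1.0937, -0.1260]
J₁: ẑ×o_n = [1.0937, 1.7222, -0.0000], ω = ẑ
J2: z=[0.9511, 0.3090, 0.0000] o=[0.2410, -0.7418, 0.3800] → [-0.1564, 0.4812, -0.7924, 0.9511, 0.3090, 0.0000]
J3: z=[-0.1498, 0.4611, -0.8746] o=[0.6247, -0.3045, 0.5448] → [-0.9996, -1.0604, -0.3878, -0.1498, 0.4611, -0.8746]
J4: z=[-0.4200, -0.8305, -0.3659] o=[1.3228, -0.5482, 0.2967] → [0.1515, -0.3237, 0.5608, -0.4200, -0.8305, -0.3659]
J5: z=[-0.4200, -0.8305, -0.3659] o=[1.3072, -0.8318, -0.0803] → [-0.0579, -0.1710, 0.4547, -0.4200, -0.8305, -0.3659]
J6: z=[-0.4200, -0.8305, -0.3659] o=[1.6233, -0.9792, -0.1086] → [-0.0275, -0.0435, 0.1302, -0.4200, -0.8305, -0.3659]
V = J·q̇ = [-0.6880, -0.3068, -0.9401, 0.9079, 1.3797, -0.1725]

-0.6880 -0.3068 -0.9401 0.9079 1.3797 -0.1725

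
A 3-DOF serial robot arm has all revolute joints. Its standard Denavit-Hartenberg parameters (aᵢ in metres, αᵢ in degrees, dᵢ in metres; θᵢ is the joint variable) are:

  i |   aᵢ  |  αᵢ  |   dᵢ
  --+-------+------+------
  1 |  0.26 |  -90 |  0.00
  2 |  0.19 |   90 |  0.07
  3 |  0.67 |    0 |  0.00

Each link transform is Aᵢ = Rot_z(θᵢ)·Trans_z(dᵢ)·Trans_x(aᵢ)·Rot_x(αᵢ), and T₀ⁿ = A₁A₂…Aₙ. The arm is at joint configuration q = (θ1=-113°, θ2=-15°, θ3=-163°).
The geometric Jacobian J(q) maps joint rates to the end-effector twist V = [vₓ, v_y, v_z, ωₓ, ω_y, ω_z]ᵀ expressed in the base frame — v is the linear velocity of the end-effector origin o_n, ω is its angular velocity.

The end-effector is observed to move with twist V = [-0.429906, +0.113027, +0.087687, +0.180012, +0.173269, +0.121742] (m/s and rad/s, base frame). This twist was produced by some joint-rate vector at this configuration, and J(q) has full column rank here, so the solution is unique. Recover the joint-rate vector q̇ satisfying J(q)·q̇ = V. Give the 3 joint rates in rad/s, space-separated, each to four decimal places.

-0.7360 0.0980 0.8880

o_n = [-0.0474, 0.2106, -0.1167]
J₁: ẑ×o_n = [-0.2106, -0.0474, 0.0000], ω = ẑ
J2: z=[0.9205, -0.3907, 0.0000] o=[-0.1016, -0.2393, 0.0000] → [0.0456, 0.1074, 0.4354, 0.9205, -0.3907, 0.0000]
J3: z=[0.1011, 0.2382, 0.9659] o=[-0.1089, -0.4356, 0.0492] → [-0.6637, 0.0762, 0.0507, 0.1011, 0.2382, 0.9659]
q̇ = J⁺·V = [-0.7360, 0.0980, 0.8880]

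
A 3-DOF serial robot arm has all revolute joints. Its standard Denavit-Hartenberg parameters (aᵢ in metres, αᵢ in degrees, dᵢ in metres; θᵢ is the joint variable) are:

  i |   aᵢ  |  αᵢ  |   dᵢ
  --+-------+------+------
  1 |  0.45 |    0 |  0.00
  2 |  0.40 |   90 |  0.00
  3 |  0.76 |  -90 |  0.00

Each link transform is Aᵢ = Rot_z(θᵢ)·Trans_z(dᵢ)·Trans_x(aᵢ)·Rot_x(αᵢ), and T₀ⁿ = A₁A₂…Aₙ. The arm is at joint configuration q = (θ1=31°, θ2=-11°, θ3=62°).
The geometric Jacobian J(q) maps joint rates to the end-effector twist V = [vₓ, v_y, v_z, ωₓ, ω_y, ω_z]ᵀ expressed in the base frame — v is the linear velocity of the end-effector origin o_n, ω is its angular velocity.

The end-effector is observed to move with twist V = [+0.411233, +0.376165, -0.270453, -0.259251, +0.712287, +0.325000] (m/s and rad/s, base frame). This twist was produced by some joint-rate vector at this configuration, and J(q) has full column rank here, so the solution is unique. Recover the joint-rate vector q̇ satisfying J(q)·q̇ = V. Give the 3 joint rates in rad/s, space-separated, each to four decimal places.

o_n = [1.0969, 0.4906, 0.6710]
J₁: ẑ×o_n = [-0.4906, 1.0969, 0.0000], ω = ẑ
J2: z=[0.0000, 0.0000, 1.0000] o=[0.3857, 0.2318, 0.0000] → [-0.2588, 0.7112, 0.0000, 0.0000, 0.0000, 1.0000]
J3: z=[0.3420, -0.9397, 0.0000] o=[0.7616, 0.3686, 0.0000] → [-0.6306, -0.2295, 0.3568, 0.3420, -0.9397, 0.0000]
q̇ = J⁺·V = [-0.0750, 0.4000, -0.7580]

-0.0750 0.4000 -0.7580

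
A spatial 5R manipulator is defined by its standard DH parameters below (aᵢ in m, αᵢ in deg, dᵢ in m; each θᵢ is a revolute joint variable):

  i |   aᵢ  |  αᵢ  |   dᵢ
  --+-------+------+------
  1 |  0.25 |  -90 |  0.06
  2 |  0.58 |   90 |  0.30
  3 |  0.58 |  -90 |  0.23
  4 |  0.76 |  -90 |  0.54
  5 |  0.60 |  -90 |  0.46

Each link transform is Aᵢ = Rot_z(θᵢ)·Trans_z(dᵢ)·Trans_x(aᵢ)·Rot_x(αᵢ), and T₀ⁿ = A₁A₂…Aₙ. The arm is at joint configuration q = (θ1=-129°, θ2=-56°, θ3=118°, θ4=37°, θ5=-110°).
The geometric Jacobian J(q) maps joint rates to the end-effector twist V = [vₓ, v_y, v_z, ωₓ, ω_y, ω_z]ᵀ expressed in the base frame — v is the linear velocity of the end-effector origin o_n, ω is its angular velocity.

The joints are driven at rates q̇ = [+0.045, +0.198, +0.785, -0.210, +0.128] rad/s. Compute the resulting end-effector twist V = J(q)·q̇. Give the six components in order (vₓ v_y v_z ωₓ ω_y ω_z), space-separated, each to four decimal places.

-0.4707 0.7875 -0.1902 0.4559 0.1998 0.6105

o_n = [0.2014, -0.4515, -0.8211]
J₁: ẑ×o_n = [0.4515, 0.2014, -0.0000], ω = ẑ
J2: z=[0.7771, -0.6293, 0.0000] o=[-0.1573, -0.1943, 0.0600] → [0.5545, 0.6848, 0.0259, 0.7771, -0.6293, 0.0000]
J3: z=[0.5217, 0.6443, 0.5592] o=[-0.1283, -0.6351, 0.5408] → [-0.9802, 0.8950, -0.1166, 0.5217, 0.6443, 0.5592]
J4: z=[-0.0541, 0.6792, -0.7320] o=[0.4855, -0.6909, 0.4437] → [-0.6838, 0.1395, 0.1800, -0.0541, 0.6792, -0.7320]
J5: z=[-0.9291, -0.3029, -0.2124] o=[0.7344, -0.8323, -0.4436] → [0.1952, -0.2376, -0.5152, -0.9291, -0.3029, -0.2124]
V = J·q̇ = [-0.4707, 0.7875, -0.1902, 0.4559, 0.1998, 0.6105]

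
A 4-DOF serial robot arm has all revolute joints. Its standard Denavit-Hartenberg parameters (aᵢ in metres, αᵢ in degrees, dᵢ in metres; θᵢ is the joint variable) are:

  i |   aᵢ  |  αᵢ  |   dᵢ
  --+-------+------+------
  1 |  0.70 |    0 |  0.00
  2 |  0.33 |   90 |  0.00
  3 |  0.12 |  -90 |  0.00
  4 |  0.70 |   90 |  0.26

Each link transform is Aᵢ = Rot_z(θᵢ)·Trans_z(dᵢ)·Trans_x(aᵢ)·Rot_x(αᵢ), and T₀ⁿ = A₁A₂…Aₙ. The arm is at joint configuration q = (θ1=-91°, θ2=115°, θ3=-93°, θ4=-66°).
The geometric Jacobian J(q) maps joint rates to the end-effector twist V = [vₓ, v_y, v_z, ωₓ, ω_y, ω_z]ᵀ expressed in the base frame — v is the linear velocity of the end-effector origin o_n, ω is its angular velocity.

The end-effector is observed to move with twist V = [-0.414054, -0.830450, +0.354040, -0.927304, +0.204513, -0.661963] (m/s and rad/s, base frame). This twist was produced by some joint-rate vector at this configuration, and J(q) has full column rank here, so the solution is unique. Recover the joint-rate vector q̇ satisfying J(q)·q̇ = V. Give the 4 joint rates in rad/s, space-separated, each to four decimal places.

o_n = [0.7672, -1.0529, -0.4178]
J₁: ẑ×o_n = [1.0529, 0.7672, -0.0000], ω = ẑ
J2: z=[0.0000, 0.0000, 1.0000] o=[-0.0122, -0.6999, 0.0000] → [0.3530, 0.7794, -0.0000, 0.0000, 0.0000, 1.0000]
J3: z=[0.4067, -0.9135, 0.0000] o=[0.2893, -0.5657, 0.0000] → [0.3817, 0.1699, 0.2385, 0.4067, -0.9135, 0.0000]
J4: z=[0.9123, 0.4062, -0.0523] o=[0.2835, -0.5682, -0.1198] → [-0.1464, 0.2465, -0.6386, 0.9123, 0.4062, -0.0523]
q̇ = J⁺·V = [-0.0900, -0.6120, -0.5640, -0.7650]

-0.0900 -0.6120 -0.5640 -0.7650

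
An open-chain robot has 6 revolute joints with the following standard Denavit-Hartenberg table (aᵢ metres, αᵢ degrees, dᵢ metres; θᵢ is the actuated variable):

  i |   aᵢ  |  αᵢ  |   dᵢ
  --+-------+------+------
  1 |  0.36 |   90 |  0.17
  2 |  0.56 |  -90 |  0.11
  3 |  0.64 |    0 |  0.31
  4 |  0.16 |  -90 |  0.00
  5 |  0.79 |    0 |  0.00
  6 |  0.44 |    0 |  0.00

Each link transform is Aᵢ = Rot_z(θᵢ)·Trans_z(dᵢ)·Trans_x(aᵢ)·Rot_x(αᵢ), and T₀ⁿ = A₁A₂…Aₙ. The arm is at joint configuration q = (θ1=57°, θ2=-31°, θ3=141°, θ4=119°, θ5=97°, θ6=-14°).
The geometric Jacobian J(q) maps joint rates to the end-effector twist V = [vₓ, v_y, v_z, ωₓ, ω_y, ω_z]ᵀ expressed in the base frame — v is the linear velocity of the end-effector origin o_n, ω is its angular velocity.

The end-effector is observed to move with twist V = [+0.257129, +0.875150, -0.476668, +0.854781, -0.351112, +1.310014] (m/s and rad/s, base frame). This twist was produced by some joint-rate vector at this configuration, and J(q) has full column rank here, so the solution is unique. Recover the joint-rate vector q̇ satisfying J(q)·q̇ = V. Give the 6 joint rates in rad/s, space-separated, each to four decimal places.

o_n = [-0.1883, 0.0354, -0.6325]
J₁: ẑ×o_n = [-0.0354, -0.1883, 0.0000], ω = ẑ
J2: z=[0.8387, -0.5446, 0.0000] o=[0.1961, 0.3019, 0.1700] → [0.4371, 0.6730, -0.4329, 0.8387, -0.5446, 0.0000]
J3: z=[0.2805, 0.4319, 0.8572] o=[0.5498, 0.6446, -0.1184] → [0.3001, -0.4885, 0.1479, 0.2805, 0.4319, 0.8572]
J4: z=[0.2805, 0.4319, 0.8572] o=[0.0667, 0.6403, 0.4035] → [0.0710, 0.0720, -0.0595, 0.2805, 0.4319, 0.8572]
J5: z=[0.6054, 0.6134, -0.5072] o=[0.1859, 0.5345, 0.4178] → [-0.8974, 0.8256, -0.0726, 0.6054, 0.6134, -0.5072]
J6: z=[0.6054, 0.6134, -0.5072] o=[-0.1058, 0.2595, -0.2629] → [-0.3403, 0.2656, -0.0850, 0.6054, 0.6134, -0.5072]
q̇ = J⁺·V = [0.5530, 0.9510, -0.2270, 0.9640, 0.4010, -0.6480]

0.5530 0.9510 -0.2270 0.9640 0.4010 -0.6480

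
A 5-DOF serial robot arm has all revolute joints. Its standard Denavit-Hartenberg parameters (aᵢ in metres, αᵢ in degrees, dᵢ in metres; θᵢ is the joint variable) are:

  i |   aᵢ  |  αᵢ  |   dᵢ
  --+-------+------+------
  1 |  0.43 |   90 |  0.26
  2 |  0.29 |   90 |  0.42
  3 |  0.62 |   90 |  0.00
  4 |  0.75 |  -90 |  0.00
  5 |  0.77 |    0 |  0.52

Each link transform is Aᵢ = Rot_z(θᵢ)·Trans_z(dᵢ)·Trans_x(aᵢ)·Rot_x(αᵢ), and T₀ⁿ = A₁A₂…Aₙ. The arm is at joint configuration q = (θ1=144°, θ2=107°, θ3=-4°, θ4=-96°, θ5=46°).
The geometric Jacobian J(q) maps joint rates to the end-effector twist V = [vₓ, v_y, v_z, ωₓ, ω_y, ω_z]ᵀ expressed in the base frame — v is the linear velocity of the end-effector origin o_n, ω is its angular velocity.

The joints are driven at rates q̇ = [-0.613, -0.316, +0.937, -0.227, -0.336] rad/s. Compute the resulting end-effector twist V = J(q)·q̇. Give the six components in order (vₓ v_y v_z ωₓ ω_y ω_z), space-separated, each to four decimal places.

0.2828 -0.1298 -0.3056 -0.8661 0.5474 -0.6324

o_n = [1.5277, 0.0057, 1.1415]
J₁: ẑ×o_n = [-0.0057, 1.5277, 0.0000], ω = ẑ
J2: z=[0.5878, 0.8090, 0.0000] o=[-0.3479, 0.2527, 0.2600] → [0.7131, -0.5181, -1.6626, 0.5878, 0.8090, 0.0000]
J3: z=[-0.7737, 0.5621, 0.2924] o=[-0.0324, 0.5427, 0.5373] → [0.4966, 0.9235, -0.4615, -0.7737, 0.5621, 0.2924]
J4: z=[-0.6029, -0.7951, -0.0667] o=[0.0885, 0.4014, 1.1288] → [-0.0365, -0.0884, 1.3828, -0.6029, -0.7951, -0.0667]
J5: z=[0.2748, -0.2854, 0.9182] o=[0.6502, 0.0000, 0.8359] → [-0.0924, 0.7217, 0.2520, 0.2748, -0.2854, 0.9182]
V = J·q̇ = [0.2828, -0.1298, -0.3056, -0.8661, 0.5474, -0.6324]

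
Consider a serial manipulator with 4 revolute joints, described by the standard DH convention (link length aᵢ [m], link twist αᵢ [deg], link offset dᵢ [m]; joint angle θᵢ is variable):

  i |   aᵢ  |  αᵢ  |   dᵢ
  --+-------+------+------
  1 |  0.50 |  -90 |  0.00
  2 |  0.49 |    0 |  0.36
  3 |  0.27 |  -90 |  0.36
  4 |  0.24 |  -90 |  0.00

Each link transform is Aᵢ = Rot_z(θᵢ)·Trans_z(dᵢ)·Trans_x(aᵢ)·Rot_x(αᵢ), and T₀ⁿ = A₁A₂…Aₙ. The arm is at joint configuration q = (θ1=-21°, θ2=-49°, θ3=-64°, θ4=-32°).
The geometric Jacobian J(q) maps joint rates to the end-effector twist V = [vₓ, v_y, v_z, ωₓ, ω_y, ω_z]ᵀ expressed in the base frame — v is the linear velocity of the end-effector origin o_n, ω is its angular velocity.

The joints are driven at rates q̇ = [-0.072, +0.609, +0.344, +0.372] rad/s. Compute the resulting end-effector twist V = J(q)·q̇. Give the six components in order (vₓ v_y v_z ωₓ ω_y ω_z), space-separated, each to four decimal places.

o_n = [0.8978, 0.5628, 0.8057]
J₁: ẑ×o_n = [-0.5628, 0.8978, 0.0000], ω = ẑ
J2: z=[0.3584, 0.9336, 0.0000] o=[0.4668, -0.1792, 0.0000] → [0.7522, -0.2887, -0.1364, 0.3584, 0.9336, 0.0000]
J3: z=[0.3584, 0.9336, 0.0000] o=[0.8959, 0.0417, 0.3698] → [0.4069, -0.1562, 0.1850, 0.3584, 0.9336, 0.0000]
J4: z=[0.8594, -0.3299, 0.3907] o=[0.9264, 0.4156, 0.6183] → [-0.1193, -0.1722, 0.1171, 0.8594, -0.3299, 0.3907]
V = J·q̇ = [0.5942, -0.3583, 0.0241, 0.6612, 0.7670, 0.0734]

0.5942 -0.3583 0.0241 0.6612 0.7670 0.0734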